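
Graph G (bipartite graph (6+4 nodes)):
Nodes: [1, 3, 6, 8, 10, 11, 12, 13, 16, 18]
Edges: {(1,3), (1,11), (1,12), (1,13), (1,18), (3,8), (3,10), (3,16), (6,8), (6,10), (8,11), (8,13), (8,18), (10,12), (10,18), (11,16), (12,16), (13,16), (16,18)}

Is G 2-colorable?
A valid 2-coloring: color 1: [1, 8, 10, 16]; color 2: [3, 6, 11, 12, 13, 18].
(χ(G) = 2 ≤ 2.)

Yes, G is 2-colorable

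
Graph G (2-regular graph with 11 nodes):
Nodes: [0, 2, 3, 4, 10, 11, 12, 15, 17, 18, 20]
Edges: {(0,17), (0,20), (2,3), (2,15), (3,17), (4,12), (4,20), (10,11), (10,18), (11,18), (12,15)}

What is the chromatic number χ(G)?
Clique number ω(G) = 3 (lower bound: χ ≥ ω).
The clique on [10, 11, 18] has size 3, forcing χ ≥ 3, and the coloring below uses 3 colors, so χ(G) = 3.
A valid 3-coloring: color 1: [0, 3, 4, 15, 18]; color 2: [2, 10, 12, 17, 20]; color 3: [11].

χ(G) = 3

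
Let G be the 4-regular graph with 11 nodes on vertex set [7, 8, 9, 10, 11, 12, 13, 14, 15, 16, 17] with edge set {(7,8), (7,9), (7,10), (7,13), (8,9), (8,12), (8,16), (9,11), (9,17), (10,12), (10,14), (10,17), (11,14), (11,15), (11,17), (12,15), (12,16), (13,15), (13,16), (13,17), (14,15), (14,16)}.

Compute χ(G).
Clique number ω(G) = 3 (lower bound: χ ≥ ω).
The clique on [7, 8, 9] has size 3, forcing χ ≥ 3, and the coloring below uses 3 colors, so χ(G) = 3.
A valid 3-coloring: color 1: [7, 12, 14, 17]; color 2: [9, 10, 15, 16]; color 3: [8, 11, 13].

χ(G) = 3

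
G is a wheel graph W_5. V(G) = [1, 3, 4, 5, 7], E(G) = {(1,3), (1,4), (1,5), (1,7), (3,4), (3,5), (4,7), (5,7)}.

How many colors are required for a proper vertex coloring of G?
χ(G) = 3

Clique number ω(G) = 3 (lower bound: χ ≥ ω).
The clique on [1, 3, 4] has size 3, forcing χ ≥ 3, and the coloring below uses 3 colors, so χ(G) = 3.
A valid 3-coloring: color 1: [1]; color 2: [3, 7]; color 3: [4, 5].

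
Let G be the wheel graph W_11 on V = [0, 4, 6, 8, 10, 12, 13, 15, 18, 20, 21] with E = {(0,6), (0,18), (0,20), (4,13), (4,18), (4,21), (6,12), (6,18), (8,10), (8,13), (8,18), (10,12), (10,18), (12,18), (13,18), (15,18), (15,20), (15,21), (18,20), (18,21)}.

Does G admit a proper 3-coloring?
A valid 3-coloring: color 1: [18]; color 2: [6, 10, 13, 20, 21]; color 3: [0, 4, 8, 12, 15].
(χ(G) = 3 ≤ 3.)

Yes, G is 3-colorable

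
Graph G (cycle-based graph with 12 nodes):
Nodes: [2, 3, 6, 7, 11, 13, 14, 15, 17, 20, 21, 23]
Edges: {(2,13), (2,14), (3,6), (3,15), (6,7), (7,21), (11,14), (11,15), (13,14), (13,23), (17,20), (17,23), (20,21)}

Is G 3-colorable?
A valid 3-coloring: color 1: [6, 14, 15, 20, 23]; color 2: [3, 7, 11, 13, 17]; color 3: [2, 21].
(χ(G) = 3 ≤ 3.)

Yes, G is 3-colorable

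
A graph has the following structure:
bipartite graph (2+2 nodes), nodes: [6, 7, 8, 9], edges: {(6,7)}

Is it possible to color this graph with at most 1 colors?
No, G is not 1-colorable

Edge (6,7) forces its endpoints to differ, so 1 color is not enough.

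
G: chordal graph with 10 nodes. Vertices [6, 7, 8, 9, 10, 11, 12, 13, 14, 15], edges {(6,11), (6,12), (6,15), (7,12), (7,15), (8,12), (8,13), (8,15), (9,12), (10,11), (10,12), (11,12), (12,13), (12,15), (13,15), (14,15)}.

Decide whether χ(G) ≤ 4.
A valid 4-coloring: color 1: [12, 14]; color 2: [9, 11, 15]; color 3: [6, 7, 10, 13]; color 4: [8].
(χ(G) = 4 ≤ 4.)

Yes, G is 4-colorable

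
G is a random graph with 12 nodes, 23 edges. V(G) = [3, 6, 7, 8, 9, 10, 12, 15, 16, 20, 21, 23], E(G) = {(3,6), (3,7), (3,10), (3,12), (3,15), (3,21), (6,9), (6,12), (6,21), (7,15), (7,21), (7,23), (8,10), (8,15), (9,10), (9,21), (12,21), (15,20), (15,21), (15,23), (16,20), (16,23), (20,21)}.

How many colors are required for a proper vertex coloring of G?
χ(G) = 4

Clique number ω(G) = 4 (lower bound: χ ≥ ω).
The clique on [3, 6, 12, 21] has size 4, forcing χ ≥ 4, and the coloring below uses 4 colors, so χ(G) = 4.
A valid 4-coloring: color 1: [10, 21, 23]; color 2: [6, 15, 16]; color 3: [3, 8, 9, 20]; color 4: [7, 12].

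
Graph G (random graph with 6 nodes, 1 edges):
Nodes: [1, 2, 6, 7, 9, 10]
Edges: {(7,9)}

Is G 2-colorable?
A valid 2-coloring: color 1: [1, 2, 6, 9, 10]; color 2: [7].
(χ(G) = 2 ≤ 2.)

Yes, G is 2-colorable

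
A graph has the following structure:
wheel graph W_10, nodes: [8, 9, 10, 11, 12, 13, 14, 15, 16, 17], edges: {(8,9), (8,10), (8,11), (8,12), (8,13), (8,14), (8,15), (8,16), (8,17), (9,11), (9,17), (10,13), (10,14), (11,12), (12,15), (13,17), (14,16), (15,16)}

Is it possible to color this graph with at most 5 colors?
A valid 5-coloring: color 1: [8]; color 2: [9, 10, 12, 16]; color 3: [11, 14, 15, 17]; color 4: [13].
(χ(G) = 4 ≤ 5.)

Yes, G is 5-colorable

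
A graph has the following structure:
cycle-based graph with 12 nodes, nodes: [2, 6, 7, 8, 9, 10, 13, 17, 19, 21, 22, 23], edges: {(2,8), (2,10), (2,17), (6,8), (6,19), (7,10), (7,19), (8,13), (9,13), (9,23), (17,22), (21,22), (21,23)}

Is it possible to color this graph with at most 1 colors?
No, G is not 1-colorable

Edge (2,8) forces its endpoints to differ, so 1 color is not enough.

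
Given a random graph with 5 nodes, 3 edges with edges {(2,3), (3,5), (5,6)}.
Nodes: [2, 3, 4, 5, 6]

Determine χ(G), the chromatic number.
Clique number ω(G) = 2 (lower bound: χ ≥ ω).
The graph is bipartite (no odd cycle), so 2 colors suffice: χ(G) = 2.
A valid 2-coloring: color 1: [3, 4, 6]; color 2: [2, 5].

χ(G) = 2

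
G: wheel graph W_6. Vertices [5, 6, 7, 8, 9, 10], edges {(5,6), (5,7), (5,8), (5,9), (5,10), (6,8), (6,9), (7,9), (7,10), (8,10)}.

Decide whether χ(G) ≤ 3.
Odd cycle [9, 6, 8, 10, 7] needs 3 colors (χ ≥ 3).
Vertex 5 is adjacent to every vertex of [6, 7, 8, 9, 10], which already need 3 colors among themselves, so 5 needs a new color (χ ≥ 4).
Hence χ(G) ≥ 4 > 3, so no proper 3-coloring exists.

No, G is not 3-colorable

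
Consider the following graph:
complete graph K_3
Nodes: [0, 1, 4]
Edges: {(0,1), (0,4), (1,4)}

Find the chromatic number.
χ(G) = 3

Clique number ω(G) = 3 (lower bound: χ ≥ ω).
The clique on [0, 1, 4] has size 3, forcing χ ≥ 3, and the coloring below uses 3 colors, so χ(G) = 3.
A valid 3-coloring: color 1: [0]; color 2: [1]; color 3: [4].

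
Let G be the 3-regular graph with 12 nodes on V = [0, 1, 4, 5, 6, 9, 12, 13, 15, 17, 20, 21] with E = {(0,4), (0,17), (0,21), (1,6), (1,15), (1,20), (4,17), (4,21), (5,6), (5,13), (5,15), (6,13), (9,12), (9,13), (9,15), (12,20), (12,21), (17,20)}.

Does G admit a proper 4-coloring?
Yes, G is 4-colorable

A valid 4-coloring: color 1: [4, 13, 15, 20]; color 2: [0, 1, 5, 12]; color 3: [6, 9, 17, 21].
(χ(G) = 3 ≤ 4.)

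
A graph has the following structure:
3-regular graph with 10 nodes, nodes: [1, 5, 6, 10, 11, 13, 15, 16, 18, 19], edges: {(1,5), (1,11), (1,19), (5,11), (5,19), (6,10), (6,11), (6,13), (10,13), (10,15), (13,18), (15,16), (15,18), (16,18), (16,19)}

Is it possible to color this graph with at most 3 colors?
Yes, G is 3-colorable

A valid 3-coloring: color 1: [11, 13, 15, 19]; color 2: [1, 10, 18]; color 3: [5, 6, 16].
(χ(G) = 3 ≤ 3.)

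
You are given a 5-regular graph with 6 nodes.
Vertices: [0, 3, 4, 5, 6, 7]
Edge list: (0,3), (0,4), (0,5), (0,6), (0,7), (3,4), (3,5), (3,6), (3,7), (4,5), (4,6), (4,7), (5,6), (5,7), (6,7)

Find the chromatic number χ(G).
χ(G) = 6

Clique number ω(G) = 6 (lower bound: χ ≥ ω).
The clique on [0, 3, 4, 5, 6, 7] has size 6, forcing χ ≥ 6, and the coloring below uses 6 colors, so χ(G) = 6.
A valid 6-coloring: color 1: [0]; color 2: [6]; color 3: [7]; color 4: [4]; color 5: [3]; color 6: [5].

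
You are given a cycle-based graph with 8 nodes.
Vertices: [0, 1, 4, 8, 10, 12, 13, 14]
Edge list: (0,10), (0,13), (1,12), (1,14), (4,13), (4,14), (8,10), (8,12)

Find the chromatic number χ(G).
χ(G) = 2

Clique number ω(G) = 2 (lower bound: χ ≥ ω).
The graph is bipartite (no odd cycle), so 2 colors suffice: χ(G) = 2.
A valid 2-coloring: color 1: [0, 1, 4, 8]; color 2: [10, 12, 13, 14].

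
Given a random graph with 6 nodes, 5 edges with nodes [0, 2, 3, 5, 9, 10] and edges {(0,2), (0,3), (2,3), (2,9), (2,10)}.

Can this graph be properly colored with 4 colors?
Yes, G is 4-colorable

A valid 4-coloring: color 1: [2, 5]; color 2: [3, 9, 10]; color 3: [0].
(χ(G) = 3 ≤ 4.)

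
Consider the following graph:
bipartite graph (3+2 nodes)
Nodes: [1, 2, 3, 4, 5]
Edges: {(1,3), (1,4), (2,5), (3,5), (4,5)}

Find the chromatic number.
χ(G) = 2

Clique number ω(G) = 2 (lower bound: χ ≥ ω).
The graph is bipartite (no odd cycle), so 2 colors suffice: χ(G) = 2.
A valid 2-coloring: color 1: [1, 5]; color 2: [2, 3, 4].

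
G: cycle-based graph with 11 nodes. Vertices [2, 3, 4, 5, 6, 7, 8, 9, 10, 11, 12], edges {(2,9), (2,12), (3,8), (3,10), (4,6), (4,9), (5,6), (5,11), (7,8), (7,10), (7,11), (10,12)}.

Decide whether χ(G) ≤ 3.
Yes, G is 3-colorable

A valid 3-coloring: color 1: [6, 8, 9, 10, 11]; color 2: [3, 4, 5, 7, 12]; color 3: [2].
(χ(G) = 3 ≤ 3.)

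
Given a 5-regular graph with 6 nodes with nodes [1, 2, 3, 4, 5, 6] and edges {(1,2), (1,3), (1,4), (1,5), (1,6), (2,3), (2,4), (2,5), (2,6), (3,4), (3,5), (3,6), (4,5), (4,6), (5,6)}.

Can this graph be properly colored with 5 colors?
No, G is not 5-colorable

The clique on vertices [1, 2, 3, 4, 5, 6] has size 6 > 5, so it alone needs 6 colors.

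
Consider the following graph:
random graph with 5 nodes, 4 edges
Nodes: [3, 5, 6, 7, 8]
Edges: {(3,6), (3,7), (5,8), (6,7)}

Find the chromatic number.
Clique number ω(G) = 3 (lower bound: χ ≥ ω).
The clique on [3, 6, 7] has size 3, forcing χ ≥ 3, and the coloring below uses 3 colors, so χ(G) = 3.
A valid 3-coloring: color 1: [3, 5]; color 2: [6, 8]; color 3: [7].

χ(G) = 3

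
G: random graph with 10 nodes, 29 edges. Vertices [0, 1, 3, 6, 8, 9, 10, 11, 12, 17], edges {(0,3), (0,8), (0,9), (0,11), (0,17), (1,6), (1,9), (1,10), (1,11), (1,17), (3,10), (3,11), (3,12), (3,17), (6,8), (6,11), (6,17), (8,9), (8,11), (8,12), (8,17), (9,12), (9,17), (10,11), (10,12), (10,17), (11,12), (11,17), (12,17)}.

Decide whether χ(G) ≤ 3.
No, G is not 3-colorable

The clique on vertices [3, 10, 11, 12, 17] has size 5 > 3, so it alone needs 5 colors.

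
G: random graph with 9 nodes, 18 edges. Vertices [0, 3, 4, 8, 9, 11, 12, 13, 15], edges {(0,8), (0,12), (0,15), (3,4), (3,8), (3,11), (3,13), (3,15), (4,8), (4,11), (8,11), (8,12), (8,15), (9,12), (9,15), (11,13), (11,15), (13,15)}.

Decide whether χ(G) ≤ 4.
Yes, G is 4-colorable

A valid 4-coloring: color 1: [8, 9, 13]; color 2: [4, 12, 15]; color 3: [0, 11]; color 4: [3].
(χ(G) = 4 ≤ 4.)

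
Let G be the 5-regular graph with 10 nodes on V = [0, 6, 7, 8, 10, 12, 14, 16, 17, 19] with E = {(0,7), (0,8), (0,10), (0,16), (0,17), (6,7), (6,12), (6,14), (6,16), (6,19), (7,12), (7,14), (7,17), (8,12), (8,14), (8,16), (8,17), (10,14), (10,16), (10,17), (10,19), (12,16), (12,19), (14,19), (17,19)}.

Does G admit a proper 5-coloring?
Yes, G is 5-colorable

A valid 5-coloring: color 1: [7, 8, 10]; color 2: [6, 17]; color 3: [0, 19]; color 4: [14, 16]; color 5: [12].
(χ(G) = 4 ≤ 5.)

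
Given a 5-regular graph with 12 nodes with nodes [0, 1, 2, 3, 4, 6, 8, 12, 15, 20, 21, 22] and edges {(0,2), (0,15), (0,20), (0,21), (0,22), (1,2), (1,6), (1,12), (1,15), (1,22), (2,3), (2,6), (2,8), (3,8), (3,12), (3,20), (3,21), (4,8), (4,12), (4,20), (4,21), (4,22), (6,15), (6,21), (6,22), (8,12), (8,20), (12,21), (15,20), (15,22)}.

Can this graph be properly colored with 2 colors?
No, G is not 2-colorable

The clique on vertices [1, 6, 15, 22] has size 4 > 2, so it alone needs 4 colors.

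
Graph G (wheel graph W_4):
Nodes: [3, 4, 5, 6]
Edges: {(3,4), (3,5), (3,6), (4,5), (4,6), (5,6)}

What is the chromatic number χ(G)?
χ(G) = 4

Clique number ω(G) = 4 (lower bound: χ ≥ ω).
The clique on [3, 4, 5, 6] has size 4, forcing χ ≥ 4, and the coloring below uses 4 colors, so χ(G) = 4.
A valid 4-coloring: color 1: [6]; color 2: [4]; color 3: [5]; color 4: [3].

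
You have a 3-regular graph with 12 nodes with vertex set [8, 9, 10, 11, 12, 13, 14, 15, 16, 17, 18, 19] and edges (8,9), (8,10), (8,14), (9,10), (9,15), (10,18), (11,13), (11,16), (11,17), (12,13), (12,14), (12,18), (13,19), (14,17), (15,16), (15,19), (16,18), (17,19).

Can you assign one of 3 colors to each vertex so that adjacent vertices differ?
Yes, G is 3-colorable

A valid 3-coloring: color 1: [10, 12, 15, 17]; color 2: [8, 11, 18, 19]; color 3: [9, 13, 14, 16].
(χ(G) = 3 ≤ 3.)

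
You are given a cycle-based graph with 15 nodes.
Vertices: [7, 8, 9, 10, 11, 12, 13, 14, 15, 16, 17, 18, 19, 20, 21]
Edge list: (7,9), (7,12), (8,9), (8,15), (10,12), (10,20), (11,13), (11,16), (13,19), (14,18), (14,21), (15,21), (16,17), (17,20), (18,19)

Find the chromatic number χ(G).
χ(G) = 3

Clique number ω(G) = 2 (lower bound: χ ≥ ω).
Odd cycle [9, 8, 15, 21, 14, 18, 19, 13, 11, 16, 17, 20, 10, 12, 7] needs 3 colors (χ ≥ 3).
The coloring below uses 3 colors, so χ(G) = 3.
A valid 3-coloring: color 1: [9, 11, 12, 14, 15, 17, 19]; color 2: [7, 8, 13, 16, 18, 20, 21]; color 3: [10].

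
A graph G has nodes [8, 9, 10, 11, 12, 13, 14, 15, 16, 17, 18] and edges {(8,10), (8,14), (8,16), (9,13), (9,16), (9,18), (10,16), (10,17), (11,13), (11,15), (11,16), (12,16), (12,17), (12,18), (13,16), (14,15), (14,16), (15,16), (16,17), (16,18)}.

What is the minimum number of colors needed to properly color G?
χ(G) = 3

Clique number ω(G) = 3 (lower bound: χ ≥ ω).
The clique on [8, 10, 16] has size 3, forcing χ ≥ 3, and the coloring below uses 3 colors, so χ(G) = 3.
A valid 3-coloring: color 1: [16]; color 2: [8, 13, 15, 17, 18]; color 3: [9, 10, 11, 12, 14].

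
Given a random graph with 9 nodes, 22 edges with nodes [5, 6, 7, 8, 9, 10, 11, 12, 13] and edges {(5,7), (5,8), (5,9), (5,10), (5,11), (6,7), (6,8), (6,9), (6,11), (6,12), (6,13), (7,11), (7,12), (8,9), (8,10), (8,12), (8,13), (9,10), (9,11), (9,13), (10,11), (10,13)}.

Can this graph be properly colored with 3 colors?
No, G is not 3-colorable

The clique on vertices [8, 9, 10, 13] has size 4 > 3, so it alone needs 4 colors.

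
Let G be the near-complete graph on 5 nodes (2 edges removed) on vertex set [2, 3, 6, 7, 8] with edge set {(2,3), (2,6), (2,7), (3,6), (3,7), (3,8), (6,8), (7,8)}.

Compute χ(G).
Clique number ω(G) = 3 (lower bound: χ ≥ ω).
The clique on [3, 6, 8] has size 3, forcing χ ≥ 3, and the coloring below uses 3 colors, so χ(G) = 3.
A valid 3-coloring: color 1: [3]; color 2: [6, 7]; color 3: [2, 8].

χ(G) = 3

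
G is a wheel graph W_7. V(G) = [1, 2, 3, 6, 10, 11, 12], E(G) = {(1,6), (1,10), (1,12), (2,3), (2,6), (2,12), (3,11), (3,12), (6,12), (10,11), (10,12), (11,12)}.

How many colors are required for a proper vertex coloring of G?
Clique number ω(G) = 3 (lower bound: χ ≥ ω).
The clique on [10, 11, 12] has size 3, forcing χ ≥ 3, and the coloring below uses 3 colors, so χ(G) = 3.
A valid 3-coloring: color 1: [12]; color 2: [1, 2, 11]; color 3: [3, 6, 10].

χ(G) = 3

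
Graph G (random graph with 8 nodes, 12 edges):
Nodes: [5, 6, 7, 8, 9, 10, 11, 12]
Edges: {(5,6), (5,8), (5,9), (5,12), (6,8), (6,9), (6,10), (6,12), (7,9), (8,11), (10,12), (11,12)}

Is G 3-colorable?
Yes, G is 3-colorable

A valid 3-coloring: color 1: [6, 7, 11]; color 2: [5, 10]; color 3: [8, 9, 12].
(χ(G) = 3 ≤ 3.)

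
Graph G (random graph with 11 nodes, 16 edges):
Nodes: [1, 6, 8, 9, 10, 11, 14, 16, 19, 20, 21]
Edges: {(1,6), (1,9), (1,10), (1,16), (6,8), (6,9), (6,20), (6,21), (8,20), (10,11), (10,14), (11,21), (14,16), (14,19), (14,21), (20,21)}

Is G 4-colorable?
Yes, G is 4-colorable

A valid 4-coloring: color 1: [6, 11, 14]; color 2: [1, 8, 19, 21]; color 3: [9, 10, 16, 20].
(χ(G) = 3 ≤ 4.)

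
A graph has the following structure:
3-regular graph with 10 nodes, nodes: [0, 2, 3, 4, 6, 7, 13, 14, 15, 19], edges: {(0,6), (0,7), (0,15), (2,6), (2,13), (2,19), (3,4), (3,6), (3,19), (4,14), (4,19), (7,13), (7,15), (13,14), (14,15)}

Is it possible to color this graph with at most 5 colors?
A valid 5-coloring: color 1: [6, 7, 14, 19]; color 2: [0, 2, 4]; color 3: [3, 13, 15].
(χ(G) = 3 ≤ 5.)

Yes, G is 5-colorable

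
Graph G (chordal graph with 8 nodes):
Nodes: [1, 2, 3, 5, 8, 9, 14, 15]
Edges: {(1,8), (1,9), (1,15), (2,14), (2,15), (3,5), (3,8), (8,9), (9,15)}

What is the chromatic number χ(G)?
χ(G) = 3

Clique number ω(G) = 3 (lower bound: χ ≥ ω).
The clique on [1, 8, 9] has size 3, forcing χ ≥ 3, and the coloring below uses 3 colors, so χ(G) = 3.
A valid 3-coloring: color 1: [1, 2, 3]; color 2: [5, 9, 14]; color 3: [8, 15].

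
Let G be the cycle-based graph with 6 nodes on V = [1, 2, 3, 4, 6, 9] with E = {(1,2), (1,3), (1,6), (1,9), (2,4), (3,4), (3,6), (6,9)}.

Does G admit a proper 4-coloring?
A valid 4-coloring: color 1: [1, 4]; color 2: [2, 3, 9]; color 3: [6].
(χ(G) = 3 ≤ 4.)

Yes, G is 4-colorable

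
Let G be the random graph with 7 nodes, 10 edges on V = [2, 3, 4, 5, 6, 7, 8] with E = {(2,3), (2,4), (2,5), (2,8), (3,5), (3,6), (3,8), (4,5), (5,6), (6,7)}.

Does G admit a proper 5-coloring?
A valid 5-coloring: color 1: [5, 7, 8]; color 2: [2, 6]; color 3: [3, 4].
(χ(G) = 3 ≤ 5.)

Yes, G is 5-colorable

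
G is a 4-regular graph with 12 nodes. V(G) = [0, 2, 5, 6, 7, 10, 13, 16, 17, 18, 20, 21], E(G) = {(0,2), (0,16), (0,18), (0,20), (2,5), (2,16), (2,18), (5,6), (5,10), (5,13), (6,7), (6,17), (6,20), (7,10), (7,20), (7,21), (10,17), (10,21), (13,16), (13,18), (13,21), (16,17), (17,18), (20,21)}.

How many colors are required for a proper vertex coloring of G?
Clique number ω(G) = 3 (lower bound: χ ≥ ω).
The clique on [0, 2, 16] has size 3, forcing χ ≥ 3, and the coloring below uses 3 colors, so χ(G) = 3.
A valid 3-coloring: color 1: [6, 16, 18, 21]; color 2: [2, 10, 13, 20]; color 3: [0, 5, 7, 17].

χ(G) = 3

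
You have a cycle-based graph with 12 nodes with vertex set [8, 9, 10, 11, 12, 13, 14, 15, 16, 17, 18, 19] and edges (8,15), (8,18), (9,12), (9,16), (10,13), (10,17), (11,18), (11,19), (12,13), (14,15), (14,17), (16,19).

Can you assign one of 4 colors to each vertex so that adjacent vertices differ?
A valid 4-coloring: color 1: [8, 10, 11, 12, 14, 16]; color 2: [9, 13, 15, 17, 18, 19].
(χ(G) = 2 ≤ 4.)

Yes, G is 4-colorable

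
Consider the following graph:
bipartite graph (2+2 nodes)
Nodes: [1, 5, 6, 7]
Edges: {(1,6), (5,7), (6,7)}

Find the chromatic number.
χ(G) = 2

Clique number ω(G) = 2 (lower bound: χ ≥ ω).
The graph is bipartite (no odd cycle), so 2 colors suffice: χ(G) = 2.
A valid 2-coloring: color 1: [1, 7]; color 2: [5, 6].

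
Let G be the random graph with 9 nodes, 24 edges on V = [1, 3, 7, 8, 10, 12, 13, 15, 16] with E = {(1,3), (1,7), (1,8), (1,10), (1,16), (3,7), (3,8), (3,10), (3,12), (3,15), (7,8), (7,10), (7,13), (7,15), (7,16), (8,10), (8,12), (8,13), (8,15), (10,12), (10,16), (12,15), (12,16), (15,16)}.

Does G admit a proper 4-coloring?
The clique on vertices [1, 3, 7, 8, 10] has size 5 > 4, so it alone needs 5 colors.

No, G is not 4-colorable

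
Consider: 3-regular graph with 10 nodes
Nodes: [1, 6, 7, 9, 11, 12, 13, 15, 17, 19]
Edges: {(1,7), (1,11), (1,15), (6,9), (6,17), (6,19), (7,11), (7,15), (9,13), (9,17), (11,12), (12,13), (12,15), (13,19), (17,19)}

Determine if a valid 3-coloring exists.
Yes, G is 3-colorable

A valid 3-coloring: color 1: [6, 11, 13, 15]; color 2: [7, 9, 12, 19]; color 3: [1, 17].
(χ(G) = 3 ≤ 3.)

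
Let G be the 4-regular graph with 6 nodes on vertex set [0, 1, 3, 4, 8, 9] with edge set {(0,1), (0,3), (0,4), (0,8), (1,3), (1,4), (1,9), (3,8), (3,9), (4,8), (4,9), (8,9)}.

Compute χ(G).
χ(G) = 3

Clique number ω(G) = 3 (lower bound: χ ≥ ω).
The clique on [0, 3, 8] has size 3, forcing χ ≥ 3, and the coloring below uses 3 colors, so χ(G) = 3.
A valid 3-coloring: color 1: [0, 9]; color 2: [3, 4]; color 3: [1, 8].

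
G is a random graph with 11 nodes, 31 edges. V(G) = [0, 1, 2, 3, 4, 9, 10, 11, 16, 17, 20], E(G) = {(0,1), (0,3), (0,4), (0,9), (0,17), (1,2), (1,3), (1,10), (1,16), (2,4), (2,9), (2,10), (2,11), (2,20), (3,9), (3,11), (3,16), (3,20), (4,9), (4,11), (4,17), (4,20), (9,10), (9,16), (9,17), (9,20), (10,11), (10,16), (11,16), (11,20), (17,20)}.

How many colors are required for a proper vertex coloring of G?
χ(G) = 4

Clique number ω(G) = 4 (lower bound: χ ≥ ω).
The clique on [2, 4, 11, 20] has size 4, forcing χ ≥ 4, and the coloring below uses 4 colors, so χ(G) = 4.
A valid 4-coloring: color 1: [1, 9, 11]; color 2: [0, 10, 20]; color 3: [3, 4]; color 4: [2, 16, 17].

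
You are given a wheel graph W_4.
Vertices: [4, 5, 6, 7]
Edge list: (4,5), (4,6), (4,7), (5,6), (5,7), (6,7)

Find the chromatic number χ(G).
χ(G) = 4

Clique number ω(G) = 4 (lower bound: χ ≥ ω).
The clique on [4, 5, 6, 7] has size 4, forcing χ ≥ 4, and the coloring below uses 4 colors, so χ(G) = 4.
A valid 4-coloring: color 1: [4]; color 2: [6]; color 3: [7]; color 4: [5].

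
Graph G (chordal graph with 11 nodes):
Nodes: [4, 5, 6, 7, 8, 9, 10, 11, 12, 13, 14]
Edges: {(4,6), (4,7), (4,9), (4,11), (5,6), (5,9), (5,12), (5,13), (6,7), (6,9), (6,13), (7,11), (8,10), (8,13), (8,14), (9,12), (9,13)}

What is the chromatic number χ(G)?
Clique number ω(G) = 4 (lower bound: χ ≥ ω).
The clique on [5, 6, 9, 13] has size 4, forcing χ ≥ 4, and the coloring below uses 4 colors, so χ(G) = 4.
A valid 4-coloring: color 1: [7, 8, 9]; color 2: [6, 10, 11, 12, 14]; color 3: [4, 13]; color 4: [5].

χ(G) = 4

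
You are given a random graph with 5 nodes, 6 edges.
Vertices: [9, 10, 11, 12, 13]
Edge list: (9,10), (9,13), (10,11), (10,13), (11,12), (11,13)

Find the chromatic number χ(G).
χ(G) = 3

Clique number ω(G) = 3 (lower bound: χ ≥ ω).
The clique on [9, 10, 13] has size 3, forcing χ ≥ 3, and the coloring below uses 3 colors, so χ(G) = 3.
A valid 3-coloring: color 1: [10, 12]; color 2: [13]; color 3: [9, 11].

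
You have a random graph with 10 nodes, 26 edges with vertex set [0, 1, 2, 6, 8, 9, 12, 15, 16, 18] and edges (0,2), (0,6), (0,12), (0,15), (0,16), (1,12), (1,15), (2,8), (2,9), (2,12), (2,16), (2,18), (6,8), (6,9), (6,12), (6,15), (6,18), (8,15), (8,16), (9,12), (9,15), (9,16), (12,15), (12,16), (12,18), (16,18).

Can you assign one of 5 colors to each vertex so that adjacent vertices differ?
Yes, G is 5-colorable

A valid 5-coloring: color 1: [8, 12]; color 2: [15, 16]; color 3: [1, 2, 6]; color 4: [0, 9, 18].
(χ(G) = 4 ≤ 5.)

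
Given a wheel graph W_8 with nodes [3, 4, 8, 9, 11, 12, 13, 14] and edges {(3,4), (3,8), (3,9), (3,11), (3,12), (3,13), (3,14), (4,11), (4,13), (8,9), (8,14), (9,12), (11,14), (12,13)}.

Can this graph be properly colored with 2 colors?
The clique on vertices [3, 4, 11] has size 3 > 2, so it alone needs 3 colors.

No, G is not 2-colorable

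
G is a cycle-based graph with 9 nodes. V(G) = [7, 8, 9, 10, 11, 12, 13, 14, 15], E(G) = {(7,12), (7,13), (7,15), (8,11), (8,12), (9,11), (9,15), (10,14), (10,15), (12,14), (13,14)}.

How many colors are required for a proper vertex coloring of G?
Clique number ω(G) = 2 (lower bound: χ ≥ ω).
Odd cycle [12, 8, 11, 9, 15, 10, 14] needs 3 colors (χ ≥ 3).
The coloring below uses 3 colors, so χ(G) = 3.
A valid 3-coloring: color 1: [7, 8, 9, 14]; color 2: [11, 12, 13, 15]; color 3: [10].

χ(G) = 3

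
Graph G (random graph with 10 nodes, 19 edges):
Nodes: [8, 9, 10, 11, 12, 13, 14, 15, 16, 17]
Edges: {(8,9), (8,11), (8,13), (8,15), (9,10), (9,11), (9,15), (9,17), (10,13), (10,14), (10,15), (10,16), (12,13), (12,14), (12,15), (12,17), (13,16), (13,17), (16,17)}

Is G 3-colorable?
A valid 3-coloring: color 1: [9, 12, 16]; color 2: [8, 10, 17]; color 3: [11, 13, 14, 15].
(χ(G) = 3 ≤ 3.)

Yes, G is 3-colorable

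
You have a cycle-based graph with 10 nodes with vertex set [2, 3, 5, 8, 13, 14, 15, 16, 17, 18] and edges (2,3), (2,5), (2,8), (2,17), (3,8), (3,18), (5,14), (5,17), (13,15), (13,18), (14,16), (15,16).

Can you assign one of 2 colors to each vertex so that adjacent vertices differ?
The clique on vertices [2, 3, 8] has size 3 > 2, so it alone needs 3 colors.

No, G is not 2-colorable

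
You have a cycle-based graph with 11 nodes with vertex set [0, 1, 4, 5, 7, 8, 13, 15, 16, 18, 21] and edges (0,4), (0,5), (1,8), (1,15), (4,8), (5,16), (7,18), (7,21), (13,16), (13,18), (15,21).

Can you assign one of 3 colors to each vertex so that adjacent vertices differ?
A valid 3-coloring: color 1: [4, 5, 7, 13, 15]; color 2: [0, 1, 16, 18, 21]; color 3: [8].
(χ(G) = 3 ≤ 3.)

Yes, G is 3-colorable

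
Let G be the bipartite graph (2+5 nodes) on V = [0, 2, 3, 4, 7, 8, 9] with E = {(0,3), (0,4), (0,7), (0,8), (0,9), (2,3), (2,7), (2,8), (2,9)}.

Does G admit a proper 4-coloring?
A valid 4-coloring: color 1: [0, 2]; color 2: [3, 4, 7, 8, 9].
(χ(G) = 2 ≤ 4.)

Yes, G is 4-colorable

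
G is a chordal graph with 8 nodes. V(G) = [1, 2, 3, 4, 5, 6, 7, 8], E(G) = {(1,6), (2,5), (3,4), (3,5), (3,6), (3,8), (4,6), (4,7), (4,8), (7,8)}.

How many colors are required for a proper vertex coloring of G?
χ(G) = 3

Clique number ω(G) = 3 (lower bound: χ ≥ ω).
The clique on [3, 4, 8] has size 3, forcing χ ≥ 3, and the coloring below uses 3 colors, so χ(G) = 3.
A valid 3-coloring: color 1: [1, 4, 5]; color 2: [2, 3, 7]; color 3: [6, 8].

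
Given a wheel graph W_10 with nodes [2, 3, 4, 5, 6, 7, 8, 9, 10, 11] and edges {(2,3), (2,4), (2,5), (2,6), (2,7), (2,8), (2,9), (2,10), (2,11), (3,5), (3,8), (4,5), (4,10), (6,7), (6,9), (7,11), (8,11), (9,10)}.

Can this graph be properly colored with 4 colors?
Yes, G is 4-colorable

A valid 4-coloring: color 1: [2]; color 2: [3, 4, 6, 11]; color 3: [5, 7, 8, 9]; color 4: [10].
(χ(G) = 4 ≤ 4.)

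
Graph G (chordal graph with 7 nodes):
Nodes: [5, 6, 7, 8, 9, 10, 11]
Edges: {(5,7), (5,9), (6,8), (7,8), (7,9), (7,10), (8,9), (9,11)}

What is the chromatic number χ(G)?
Clique number ω(G) = 3 (lower bound: χ ≥ ω).
The clique on [7, 8, 9] has size 3, forcing χ ≥ 3, and the coloring below uses 3 colors, so χ(G) = 3.
A valid 3-coloring: color 1: [6, 7, 11]; color 2: [9, 10]; color 3: [5, 8].

χ(G) = 3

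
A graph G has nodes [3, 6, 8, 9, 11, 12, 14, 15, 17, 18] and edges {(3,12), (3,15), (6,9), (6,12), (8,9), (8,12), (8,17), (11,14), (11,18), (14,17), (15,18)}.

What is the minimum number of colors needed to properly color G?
Clique number ω(G) = 2 (lower bound: χ ≥ ω).
The graph is bipartite (no odd cycle), so 2 colors suffice: χ(G) = 2.
A valid 2-coloring: color 1: [9, 11, 12, 15, 17]; color 2: [3, 6, 8, 14, 18].

χ(G) = 2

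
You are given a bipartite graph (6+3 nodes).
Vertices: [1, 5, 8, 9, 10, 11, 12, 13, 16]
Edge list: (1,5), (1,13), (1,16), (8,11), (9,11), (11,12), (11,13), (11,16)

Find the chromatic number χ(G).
Clique number ω(G) = 2 (lower bound: χ ≥ ω).
The graph is bipartite (no odd cycle), so 2 colors suffice: χ(G) = 2.
A valid 2-coloring: color 1: [1, 10, 11]; color 2: [5, 8, 9, 12, 13, 16].

χ(G) = 2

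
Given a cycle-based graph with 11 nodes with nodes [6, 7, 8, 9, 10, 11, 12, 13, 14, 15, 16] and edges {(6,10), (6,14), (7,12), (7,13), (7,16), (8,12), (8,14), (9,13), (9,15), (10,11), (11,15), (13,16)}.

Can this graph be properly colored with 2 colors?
The clique on vertices [7, 13, 16] has size 3 > 2, so it alone needs 3 colors.

No, G is not 2-colorable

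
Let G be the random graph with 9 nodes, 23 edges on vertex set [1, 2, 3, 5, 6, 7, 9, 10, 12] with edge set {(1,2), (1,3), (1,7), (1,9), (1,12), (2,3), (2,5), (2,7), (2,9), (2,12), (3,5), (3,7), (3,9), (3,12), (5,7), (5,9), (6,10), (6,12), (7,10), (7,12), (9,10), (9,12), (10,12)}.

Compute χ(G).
Clique number ω(G) = 5 (lower bound: χ ≥ ω).
The clique on [1, 2, 3, 9, 12] has size 5, forcing χ ≥ 5, and the coloring below uses 5 colors, so χ(G) = 5.
A valid 5-coloring: color 1: [5, 12]; color 2: [3, 10]; color 3: [6, 7, 9]; color 4: [2]; color 5: [1].

χ(G) = 5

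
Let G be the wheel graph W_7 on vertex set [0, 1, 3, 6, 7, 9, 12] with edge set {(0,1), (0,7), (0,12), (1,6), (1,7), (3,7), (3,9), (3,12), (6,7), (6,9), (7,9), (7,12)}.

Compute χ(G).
Clique number ω(G) = 3 (lower bound: χ ≥ ω).
The clique on [0, 1, 7] has size 3, forcing χ ≥ 3, and the coloring below uses 3 colors, so χ(G) = 3.
A valid 3-coloring: color 1: [7]; color 2: [0, 3, 6]; color 3: [1, 9, 12].

χ(G) = 3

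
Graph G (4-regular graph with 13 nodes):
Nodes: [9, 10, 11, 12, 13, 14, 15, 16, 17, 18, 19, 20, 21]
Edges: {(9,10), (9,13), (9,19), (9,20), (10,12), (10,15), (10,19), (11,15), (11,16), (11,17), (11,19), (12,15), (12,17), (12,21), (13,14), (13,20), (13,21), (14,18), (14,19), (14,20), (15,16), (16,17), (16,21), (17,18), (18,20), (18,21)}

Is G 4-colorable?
A valid 4-coloring: color 1: [15, 17, 19, 20, 21]; color 2: [9, 11, 12, 14]; color 3: [10, 13, 16, 18].
(χ(G) = 3 ≤ 4.)

Yes, G is 4-colorable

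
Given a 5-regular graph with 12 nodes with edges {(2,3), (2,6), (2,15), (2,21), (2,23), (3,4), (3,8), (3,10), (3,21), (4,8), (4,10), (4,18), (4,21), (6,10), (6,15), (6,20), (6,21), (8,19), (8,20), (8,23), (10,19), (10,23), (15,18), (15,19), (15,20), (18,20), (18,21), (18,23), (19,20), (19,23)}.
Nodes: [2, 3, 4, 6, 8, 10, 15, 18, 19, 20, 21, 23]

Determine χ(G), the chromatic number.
χ(G) = 4

Clique number ω(G) = 3 (lower bound: χ ≥ ω).
Suppose a proper 3-coloring c exists. The clique [2, 3, 21] takes 3 distinct colors; by symmetry let c(2) = 1, c(3) = 2, c(21) = 3.
- Vertex 4: neighbors [3, 21] already have colors [2, 3] ⇒ c(4) = 1.
- Vertex 6: neighbors [2, 21] already have colors [1, 3] ⇒ c(6) = 2.
- Vertex 8: neighbors [4, 3] already have colors [1, 2] ⇒ c(8) = 3.
- Vertex 15: neighbors [2, 6] already have colors [1, 2] ⇒ c(15) = 3.
- Vertex 23: neighbors [2, 8] already have colors [1, 3] ⇒ c(23) = 2.
- Vertex 18: neighbors [4, 23, 15] already have colors [1, 2, 3] — all 3 colors blocked. Contradiction.
The forced assignments end in a contradiction, so G has no proper 3-coloring (χ ≥ 4).
The coloring below uses 4 colors, so χ(G) = 4.
A valid 4-coloring: color 1: [4, 6, 19]; color 2: [2, 8, 10, 18]; color 3: [20, 21, 23]; color 4: [3, 15].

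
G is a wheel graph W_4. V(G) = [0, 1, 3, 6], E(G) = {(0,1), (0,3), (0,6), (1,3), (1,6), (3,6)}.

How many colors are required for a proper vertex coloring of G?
χ(G) = 4

Clique number ω(G) = 4 (lower bound: χ ≥ ω).
The clique on [0, 1, 3, 6] has size 4, forcing χ ≥ 4, and the coloring below uses 4 colors, so χ(G) = 4.
A valid 4-coloring: color 1: [6]; color 2: [3]; color 3: [1]; color 4: [0].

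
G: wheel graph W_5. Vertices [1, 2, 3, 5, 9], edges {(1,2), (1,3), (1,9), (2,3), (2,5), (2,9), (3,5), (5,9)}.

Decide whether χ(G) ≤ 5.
A valid 5-coloring: color 1: [2]; color 2: [1, 5]; color 3: [3, 9].
(χ(G) = 3 ≤ 5.)

Yes, G is 5-colorable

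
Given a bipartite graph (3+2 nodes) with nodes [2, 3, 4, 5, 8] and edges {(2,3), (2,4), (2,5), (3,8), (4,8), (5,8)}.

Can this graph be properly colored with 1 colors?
No, G is not 1-colorable

Edge (3,8) forces its endpoints to differ, so 1 color is not enough.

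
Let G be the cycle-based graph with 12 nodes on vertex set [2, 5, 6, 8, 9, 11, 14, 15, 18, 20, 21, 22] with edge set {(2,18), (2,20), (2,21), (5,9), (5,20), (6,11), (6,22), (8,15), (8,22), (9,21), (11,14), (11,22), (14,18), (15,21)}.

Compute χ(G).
Clique number ω(G) = 3 (lower bound: χ ≥ ω).
The clique on [6, 11, 22] has size 3, forcing χ ≥ 3, and the coloring below uses 3 colors, so χ(G) = 3.
A valid 3-coloring: color 1: [5, 8, 11, 18, 21]; color 2: [2, 9, 14, 15, 22]; color 3: [6, 20].

χ(G) = 3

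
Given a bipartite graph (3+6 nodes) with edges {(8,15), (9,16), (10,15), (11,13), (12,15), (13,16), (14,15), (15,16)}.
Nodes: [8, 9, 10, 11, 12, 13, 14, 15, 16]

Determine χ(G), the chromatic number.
Clique number ω(G) = 2 (lower bound: χ ≥ ω).
The graph is bipartite (no odd cycle), so 2 colors suffice: χ(G) = 2.
A valid 2-coloring: color 1: [9, 13, 15]; color 2: [8, 10, 11, 12, 14, 16].

χ(G) = 2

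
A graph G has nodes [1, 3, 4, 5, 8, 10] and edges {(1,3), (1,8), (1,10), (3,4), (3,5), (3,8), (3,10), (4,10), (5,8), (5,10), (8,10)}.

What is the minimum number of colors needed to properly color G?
Clique number ω(G) = 4 (lower bound: χ ≥ ω).
The clique on [1, 3, 8, 10] has size 4, forcing χ ≥ 4, and the coloring below uses 4 colors, so χ(G) = 4.
A valid 4-coloring: color 1: [3]; color 2: [10]; color 3: [4, 8]; color 4: [1, 5].

χ(G) = 4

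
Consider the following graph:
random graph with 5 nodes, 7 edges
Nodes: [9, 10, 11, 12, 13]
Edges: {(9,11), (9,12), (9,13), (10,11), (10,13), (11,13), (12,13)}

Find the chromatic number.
χ(G) = 3

Clique number ω(G) = 3 (lower bound: χ ≥ ω).
The clique on [9, 11, 13] has size 3, forcing χ ≥ 3, and the coloring below uses 3 colors, so χ(G) = 3.
A valid 3-coloring: color 1: [13]; color 2: [11, 12]; color 3: [9, 10].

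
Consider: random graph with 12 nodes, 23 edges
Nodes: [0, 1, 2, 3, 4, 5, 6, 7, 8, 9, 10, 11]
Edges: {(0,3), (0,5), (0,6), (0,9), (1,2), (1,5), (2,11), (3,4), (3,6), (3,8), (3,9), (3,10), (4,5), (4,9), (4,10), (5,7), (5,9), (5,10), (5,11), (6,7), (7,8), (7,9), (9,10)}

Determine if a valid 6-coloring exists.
A valid 6-coloring: color 1: [2, 3, 5]; color 2: [1, 6, 8, 9, 11]; color 3: [0, 7, 10]; color 4: [4].
(χ(G) = 4 ≤ 6.)

Yes, G is 6-colorable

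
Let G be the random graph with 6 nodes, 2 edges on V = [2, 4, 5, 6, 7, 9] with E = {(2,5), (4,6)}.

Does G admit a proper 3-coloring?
A valid 3-coloring: color 1: [2, 6, 7, 9]; color 2: [4, 5].
(χ(G) = 2 ≤ 3.)

Yes, G is 3-colorable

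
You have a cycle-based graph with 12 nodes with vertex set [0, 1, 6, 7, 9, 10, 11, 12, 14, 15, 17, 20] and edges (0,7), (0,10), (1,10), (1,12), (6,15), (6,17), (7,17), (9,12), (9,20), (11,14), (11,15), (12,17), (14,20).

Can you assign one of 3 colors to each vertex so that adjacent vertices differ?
A valid 3-coloring: color 1: [6, 7, 10, 11, 12, 20]; color 2: [0, 1, 9, 14, 15, 17].
(χ(G) = 2 ≤ 3.)

Yes, G is 3-colorable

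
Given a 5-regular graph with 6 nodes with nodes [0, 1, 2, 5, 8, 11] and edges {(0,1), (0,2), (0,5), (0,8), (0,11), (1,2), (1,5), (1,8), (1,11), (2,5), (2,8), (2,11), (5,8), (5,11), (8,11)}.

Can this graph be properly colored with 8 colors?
A valid 8-coloring: color 1: [8]; color 2: [11]; color 3: [0]; color 4: [5]; color 5: [2]; color 6: [1].
(χ(G) = 6 ≤ 8.)

Yes, G is 8-colorable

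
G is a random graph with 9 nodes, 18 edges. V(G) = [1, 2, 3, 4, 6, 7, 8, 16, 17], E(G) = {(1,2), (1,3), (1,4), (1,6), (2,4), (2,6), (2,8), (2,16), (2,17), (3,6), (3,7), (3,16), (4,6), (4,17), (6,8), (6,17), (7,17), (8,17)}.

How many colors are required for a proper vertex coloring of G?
χ(G) = 4

Clique number ω(G) = 4 (lower bound: χ ≥ ω).
The clique on [2, 6, 8, 17] has size 4, forcing χ ≥ 4, and the coloring below uses 4 colors, so χ(G) = 4.
A valid 4-coloring: color 1: [6, 7, 16]; color 2: [2, 3]; color 3: [1, 17]; color 4: [4, 8].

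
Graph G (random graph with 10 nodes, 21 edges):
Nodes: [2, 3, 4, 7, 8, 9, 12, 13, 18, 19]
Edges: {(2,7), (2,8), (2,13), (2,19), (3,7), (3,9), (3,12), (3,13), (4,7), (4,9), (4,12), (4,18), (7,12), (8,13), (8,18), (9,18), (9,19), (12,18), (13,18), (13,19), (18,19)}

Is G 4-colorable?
A valid 4-coloring: color 1: [2, 3, 18]; color 2: [7, 9, 13]; color 3: [4, 8, 19]; color 4: [12].
(χ(G) = 4 ≤ 4.)

Yes, G is 4-colorable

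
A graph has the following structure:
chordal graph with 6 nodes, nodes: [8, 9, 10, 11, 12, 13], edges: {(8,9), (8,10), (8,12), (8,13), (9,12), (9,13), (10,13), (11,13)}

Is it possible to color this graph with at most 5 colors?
A valid 5-coloring: color 1: [8, 11]; color 2: [12, 13]; color 3: [9, 10].
(χ(G) = 3 ≤ 5.)

Yes, G is 5-colorable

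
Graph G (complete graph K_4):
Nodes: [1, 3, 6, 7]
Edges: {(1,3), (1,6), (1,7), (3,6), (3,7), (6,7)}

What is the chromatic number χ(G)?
Clique number ω(G) = 4 (lower bound: χ ≥ ω).
The clique on [1, 3, 6, 7] has size 4, forcing χ ≥ 4, and the coloring below uses 4 colors, so χ(G) = 4.
A valid 4-coloring: color 1: [6]; color 2: [1]; color 3: [3]; color 4: [7].

χ(G) = 4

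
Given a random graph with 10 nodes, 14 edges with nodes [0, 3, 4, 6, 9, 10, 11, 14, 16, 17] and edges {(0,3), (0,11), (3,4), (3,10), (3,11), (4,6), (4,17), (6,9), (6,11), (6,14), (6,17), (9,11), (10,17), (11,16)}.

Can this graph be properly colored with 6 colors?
Yes, G is 6-colorable

A valid 6-coloring: color 1: [3, 6, 16]; color 2: [11, 14, 17]; color 3: [0, 4, 9, 10].
(χ(G) = 3 ≤ 6.)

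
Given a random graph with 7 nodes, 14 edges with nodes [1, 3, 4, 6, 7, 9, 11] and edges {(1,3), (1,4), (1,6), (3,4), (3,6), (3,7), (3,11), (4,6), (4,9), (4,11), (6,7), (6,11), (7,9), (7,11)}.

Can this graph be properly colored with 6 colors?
A valid 6-coloring: color 1: [3, 9]; color 2: [4, 7]; color 3: [6]; color 4: [1, 11].
(χ(G) = 4 ≤ 6.)

Yes, G is 6-colorable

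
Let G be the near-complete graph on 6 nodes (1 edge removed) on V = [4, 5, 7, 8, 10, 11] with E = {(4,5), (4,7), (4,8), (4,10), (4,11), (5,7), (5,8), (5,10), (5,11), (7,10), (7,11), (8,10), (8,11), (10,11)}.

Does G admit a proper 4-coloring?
No, G is not 4-colorable

The clique on vertices [4, 5, 8, 10, 11] has size 5 > 4, so it alone needs 5 colors.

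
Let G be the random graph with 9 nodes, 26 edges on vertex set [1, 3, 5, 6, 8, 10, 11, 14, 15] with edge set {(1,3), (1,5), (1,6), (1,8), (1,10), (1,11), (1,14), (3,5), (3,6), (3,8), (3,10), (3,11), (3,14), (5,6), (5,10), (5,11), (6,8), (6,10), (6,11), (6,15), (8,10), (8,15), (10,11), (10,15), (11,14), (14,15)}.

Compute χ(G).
χ(G) = 6

Clique number ω(G) = 6 (lower bound: χ ≥ ω).
The clique on [1, 3, 5, 6, 10, 11] has size 6, forcing χ ≥ 6, and the coloring below uses 6 colors, so χ(G) = 6.
A valid 6-coloring: color 1: [6, 14]; color 2: [1, 15]; color 3: [3]; color 4: [10]; color 5: [8, 11]; color 6: [5].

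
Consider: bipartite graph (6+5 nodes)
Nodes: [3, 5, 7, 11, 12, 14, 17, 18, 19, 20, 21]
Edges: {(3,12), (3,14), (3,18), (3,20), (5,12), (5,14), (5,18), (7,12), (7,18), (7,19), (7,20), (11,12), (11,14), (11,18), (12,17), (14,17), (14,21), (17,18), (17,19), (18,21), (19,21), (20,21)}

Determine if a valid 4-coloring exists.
A valid 4-coloring: color 1: [12, 14, 18, 19, 20]; color 2: [3, 5, 7, 11, 17, 21].
(χ(G) = 2 ≤ 4.)

Yes, G is 4-colorable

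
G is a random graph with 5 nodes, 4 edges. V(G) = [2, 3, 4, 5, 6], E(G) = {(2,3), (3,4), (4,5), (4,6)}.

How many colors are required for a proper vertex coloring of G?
Clique number ω(G) = 2 (lower bound: χ ≥ ω).
The graph is bipartite (no odd cycle), so 2 colors suffice: χ(G) = 2.
A valid 2-coloring: color 1: [2, 4]; color 2: [3, 5, 6].

χ(G) = 2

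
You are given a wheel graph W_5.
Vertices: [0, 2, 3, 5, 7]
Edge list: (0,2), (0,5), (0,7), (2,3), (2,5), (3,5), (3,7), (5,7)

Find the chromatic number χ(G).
χ(G) = 3

Clique number ω(G) = 3 (lower bound: χ ≥ ω).
The clique on [0, 2, 5] has size 3, forcing χ ≥ 3, and the coloring below uses 3 colors, so χ(G) = 3.
A valid 3-coloring: color 1: [5]; color 2: [2, 7]; color 3: [0, 3].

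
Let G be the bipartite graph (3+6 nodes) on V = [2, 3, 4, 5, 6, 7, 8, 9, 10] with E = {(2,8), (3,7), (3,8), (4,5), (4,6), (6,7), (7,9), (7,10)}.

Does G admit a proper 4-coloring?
Yes, G is 4-colorable

A valid 4-coloring: color 1: [4, 7, 8]; color 2: [2, 3, 5, 6, 9, 10].
(χ(G) = 2 ≤ 4.)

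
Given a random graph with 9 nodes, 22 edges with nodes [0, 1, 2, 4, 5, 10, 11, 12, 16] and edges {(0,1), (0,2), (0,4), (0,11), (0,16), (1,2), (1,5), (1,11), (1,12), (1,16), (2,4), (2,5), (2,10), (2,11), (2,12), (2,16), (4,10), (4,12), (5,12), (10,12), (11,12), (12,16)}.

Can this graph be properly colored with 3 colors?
No, G is not 3-colorable

The clique on vertices [0, 1, 2, 16] has size 4 > 3, so it alone needs 4 colors.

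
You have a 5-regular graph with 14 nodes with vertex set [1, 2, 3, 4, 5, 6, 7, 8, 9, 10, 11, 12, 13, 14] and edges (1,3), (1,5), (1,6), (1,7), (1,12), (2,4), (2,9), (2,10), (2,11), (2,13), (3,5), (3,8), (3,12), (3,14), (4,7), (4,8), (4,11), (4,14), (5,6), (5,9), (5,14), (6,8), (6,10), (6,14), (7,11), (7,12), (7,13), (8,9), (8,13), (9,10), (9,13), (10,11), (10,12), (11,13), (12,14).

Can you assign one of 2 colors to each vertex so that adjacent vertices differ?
No, G is not 2-colorable

The clique on vertices [1, 3, 12] has size 3 > 2, so it alone needs 3 colors.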